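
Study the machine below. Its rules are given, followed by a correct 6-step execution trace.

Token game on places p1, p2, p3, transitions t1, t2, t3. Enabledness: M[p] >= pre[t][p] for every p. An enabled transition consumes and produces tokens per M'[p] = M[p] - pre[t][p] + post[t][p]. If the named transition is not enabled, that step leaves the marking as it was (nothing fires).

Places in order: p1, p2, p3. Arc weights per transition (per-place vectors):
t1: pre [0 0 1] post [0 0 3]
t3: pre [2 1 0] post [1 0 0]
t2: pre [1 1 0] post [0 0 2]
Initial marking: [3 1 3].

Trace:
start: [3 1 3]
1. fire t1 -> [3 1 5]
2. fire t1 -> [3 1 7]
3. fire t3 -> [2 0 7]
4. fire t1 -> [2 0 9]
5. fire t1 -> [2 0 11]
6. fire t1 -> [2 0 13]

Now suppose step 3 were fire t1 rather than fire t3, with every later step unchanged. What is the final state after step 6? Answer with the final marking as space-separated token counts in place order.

3 1 15

(re-executing from step 3 with the substitution; state before step 3: [3 1 7])
3. fire t1 -> [3 1 9]
4. fire t1 -> [3 1 11]
5. fire t1 -> [3 1 13]
6. fire t1 -> [3 1 15]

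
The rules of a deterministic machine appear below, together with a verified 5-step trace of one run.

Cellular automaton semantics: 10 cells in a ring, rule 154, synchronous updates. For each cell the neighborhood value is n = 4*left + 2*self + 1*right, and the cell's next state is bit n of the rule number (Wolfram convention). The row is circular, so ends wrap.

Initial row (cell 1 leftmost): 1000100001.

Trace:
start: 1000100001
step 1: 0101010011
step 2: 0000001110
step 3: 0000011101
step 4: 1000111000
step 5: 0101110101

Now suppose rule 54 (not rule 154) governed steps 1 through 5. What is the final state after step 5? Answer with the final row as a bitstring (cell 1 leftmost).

0100000100

(re-executing steps 1..5 under rule 54; state before step 1: 1000100001)
step 1: 0101110010
step 2: 1110001111
step 3: 0001010000
step 4: 0011111000
step 5: 0100000100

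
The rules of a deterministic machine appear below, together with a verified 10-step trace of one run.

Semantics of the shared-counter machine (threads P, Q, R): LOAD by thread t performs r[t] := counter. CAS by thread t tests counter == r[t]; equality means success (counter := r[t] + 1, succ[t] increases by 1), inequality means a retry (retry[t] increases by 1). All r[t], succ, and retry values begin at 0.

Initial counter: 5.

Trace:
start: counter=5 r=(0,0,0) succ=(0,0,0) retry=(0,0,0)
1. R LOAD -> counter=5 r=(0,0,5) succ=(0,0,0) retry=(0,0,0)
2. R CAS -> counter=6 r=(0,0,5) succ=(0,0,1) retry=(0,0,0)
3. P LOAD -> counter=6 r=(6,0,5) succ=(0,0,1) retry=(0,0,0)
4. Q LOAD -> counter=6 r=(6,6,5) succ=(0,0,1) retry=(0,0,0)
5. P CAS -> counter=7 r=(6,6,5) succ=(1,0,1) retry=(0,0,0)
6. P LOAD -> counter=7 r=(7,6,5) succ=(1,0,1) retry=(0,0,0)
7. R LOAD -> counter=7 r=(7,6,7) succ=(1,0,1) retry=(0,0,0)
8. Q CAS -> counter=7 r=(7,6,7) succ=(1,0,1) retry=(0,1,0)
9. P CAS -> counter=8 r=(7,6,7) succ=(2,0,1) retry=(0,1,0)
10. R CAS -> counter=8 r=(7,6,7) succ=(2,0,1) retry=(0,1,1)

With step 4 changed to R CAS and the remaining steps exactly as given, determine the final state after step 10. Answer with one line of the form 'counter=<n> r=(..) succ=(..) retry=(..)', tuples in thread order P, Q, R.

counter=8 r=(7,0,7) succ=(2,0,1) retry=(0,1,2)

(re-executing from step 4 with the substitution; state before step 4: counter=6 r=(6,0,5) succ=(0,0,1) retry=(0,0,0))
4. R CAS -> counter=6 r=(6,0,5) succ=(0,0,1) retry=(0,0,1)
5. P CAS -> counter=7 r=(6,0,5) succ=(1,0,1) retry=(0,0,1)
6. P LOAD -> counter=7 r=(7,0,5) succ=(1,0,1) retry=(0,0,1)
7. R LOAD -> counter=7 r=(7,0,7) succ=(1,0,1) retry=(0,0,1)
8. Q CAS -> counter=7 r=(7,0,7) succ=(1,0,1) retry=(0,1,1)
9. P CAS -> counter=8 r=(7,0,7) succ=(2,0,1) retry=(0,1,1)
10. R CAS -> counter=8 r=(7,0,7) succ=(2,0,1) retry=(0,1,2)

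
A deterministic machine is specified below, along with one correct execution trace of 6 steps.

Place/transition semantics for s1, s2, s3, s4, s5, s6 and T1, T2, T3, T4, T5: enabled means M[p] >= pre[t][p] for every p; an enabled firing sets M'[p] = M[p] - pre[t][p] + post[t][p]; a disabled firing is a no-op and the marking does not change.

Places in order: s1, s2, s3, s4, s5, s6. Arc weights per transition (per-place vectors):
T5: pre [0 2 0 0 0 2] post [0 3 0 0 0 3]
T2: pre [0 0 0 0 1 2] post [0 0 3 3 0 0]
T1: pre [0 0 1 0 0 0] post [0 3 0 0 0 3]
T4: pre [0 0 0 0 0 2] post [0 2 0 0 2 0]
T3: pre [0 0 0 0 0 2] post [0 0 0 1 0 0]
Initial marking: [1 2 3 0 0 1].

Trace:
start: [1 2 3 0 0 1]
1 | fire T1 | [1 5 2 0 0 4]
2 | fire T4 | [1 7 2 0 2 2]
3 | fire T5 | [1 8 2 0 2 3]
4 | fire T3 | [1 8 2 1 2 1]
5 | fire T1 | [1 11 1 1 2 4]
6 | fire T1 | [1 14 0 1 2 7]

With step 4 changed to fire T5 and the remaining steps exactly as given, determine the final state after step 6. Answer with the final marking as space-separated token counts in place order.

1 15 0 0 2 10

(re-executing from step 4 with the substitution; state before step 4: [1 8 2 0 2 3])
4 | fire T5 | [1 9 2 0 2 4]
5 | fire T1 | [1 12 1 0 2 7]
6 | fire T1 | [1 15 0 0 2 10]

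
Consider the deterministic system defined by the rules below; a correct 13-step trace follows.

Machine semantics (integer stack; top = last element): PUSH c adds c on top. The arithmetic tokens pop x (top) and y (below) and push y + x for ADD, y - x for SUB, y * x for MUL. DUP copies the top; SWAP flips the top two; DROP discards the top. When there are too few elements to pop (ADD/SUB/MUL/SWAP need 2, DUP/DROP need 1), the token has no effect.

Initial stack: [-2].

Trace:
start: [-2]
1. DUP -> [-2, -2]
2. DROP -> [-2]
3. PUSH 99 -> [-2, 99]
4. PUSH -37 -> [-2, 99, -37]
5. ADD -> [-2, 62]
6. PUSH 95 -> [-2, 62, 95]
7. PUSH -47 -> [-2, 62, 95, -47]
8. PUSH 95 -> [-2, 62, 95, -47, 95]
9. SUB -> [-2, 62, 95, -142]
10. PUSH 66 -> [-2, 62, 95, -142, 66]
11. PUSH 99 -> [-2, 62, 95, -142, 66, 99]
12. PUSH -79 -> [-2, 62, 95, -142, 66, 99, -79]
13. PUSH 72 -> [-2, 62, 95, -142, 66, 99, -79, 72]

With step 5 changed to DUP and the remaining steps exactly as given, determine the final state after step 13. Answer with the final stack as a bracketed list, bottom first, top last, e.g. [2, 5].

[-2, 99, -37, -37, 95, -142, 66, 99, -79, 72]

(re-executing from step 5 with the substitution; state before step 5: [-2, 99, -37])
5. DUP -> [-2, 99, -37, -37]
6. PUSH 95 -> [-2, 99, -37, -37, 95]
7. PUSH -47 -> [-2, 99, -37, -37, 95, -47]
8. PUSH 95 -> [-2, 99, -37, -37, 95, -47, 95]
9. SUB -> [-2, 99, -37, -37, 95, -142]
10. PUSH 66 -> [-2, 99, -37, -37, 95, -142, 66]
11. PUSH 99 -> [-2, 99, -37, -37, 95, -142, 66, 99]
12. PUSH -79 -> [-2, 99, -37, -37, 95, -142, 66, 99, -79]
13. PUSH 72 -> [-2, 99, -37, -37, 95, -142, 66, 99, -79, 72]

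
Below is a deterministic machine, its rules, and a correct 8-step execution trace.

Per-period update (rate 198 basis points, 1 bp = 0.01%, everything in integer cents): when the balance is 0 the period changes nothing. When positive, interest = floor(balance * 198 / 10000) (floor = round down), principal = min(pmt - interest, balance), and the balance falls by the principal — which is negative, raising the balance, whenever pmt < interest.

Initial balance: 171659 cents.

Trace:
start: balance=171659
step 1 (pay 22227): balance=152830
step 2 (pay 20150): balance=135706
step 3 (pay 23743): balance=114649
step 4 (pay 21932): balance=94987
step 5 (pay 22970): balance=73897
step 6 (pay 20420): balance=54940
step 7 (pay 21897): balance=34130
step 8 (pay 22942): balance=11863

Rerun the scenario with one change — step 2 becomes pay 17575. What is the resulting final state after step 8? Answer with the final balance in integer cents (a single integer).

14760

(re-executing from step 2 with the substitution; state before step 2: balance=152830)
step 2 (pay 17575): balance=138281
step 3 (pay 23743): balance=117275
step 4 (pay 21932): balance=97665
step 5 (pay 22970): balance=76628
step 6 (pay 20420): balance=57725
step 7 (pay 21897): balance=36970
step 8 (pay 22942): balance=14760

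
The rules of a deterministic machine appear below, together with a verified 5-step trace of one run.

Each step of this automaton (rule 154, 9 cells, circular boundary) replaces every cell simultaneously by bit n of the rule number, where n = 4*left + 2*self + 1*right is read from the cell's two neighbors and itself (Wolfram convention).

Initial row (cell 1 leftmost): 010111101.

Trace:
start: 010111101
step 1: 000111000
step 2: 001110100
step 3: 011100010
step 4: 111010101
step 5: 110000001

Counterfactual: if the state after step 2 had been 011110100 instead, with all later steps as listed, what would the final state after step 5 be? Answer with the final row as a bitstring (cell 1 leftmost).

state after step 2 := 011110100
step 3: 111100010
step 4: 111010100
step 5: 110000011

110000011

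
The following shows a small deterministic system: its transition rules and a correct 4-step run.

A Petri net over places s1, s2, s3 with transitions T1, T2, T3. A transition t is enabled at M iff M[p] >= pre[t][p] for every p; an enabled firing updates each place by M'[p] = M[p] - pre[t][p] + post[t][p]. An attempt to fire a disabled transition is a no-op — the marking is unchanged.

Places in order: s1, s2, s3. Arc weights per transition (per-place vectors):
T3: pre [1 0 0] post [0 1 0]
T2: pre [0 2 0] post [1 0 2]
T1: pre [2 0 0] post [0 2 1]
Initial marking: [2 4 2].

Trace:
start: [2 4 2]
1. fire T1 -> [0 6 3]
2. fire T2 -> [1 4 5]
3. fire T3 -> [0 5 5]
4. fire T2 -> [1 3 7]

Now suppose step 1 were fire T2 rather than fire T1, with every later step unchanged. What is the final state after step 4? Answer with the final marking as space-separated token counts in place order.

(re-executing from step 1 with the substitution; state before step 1: [2 4 2])
1. fire T2 -> [3 2 4]
2. fire T2 -> [4 0 6]
3. fire T3 -> [3 1 6]
4. fire T2 -> [3 1 6]

3 1 6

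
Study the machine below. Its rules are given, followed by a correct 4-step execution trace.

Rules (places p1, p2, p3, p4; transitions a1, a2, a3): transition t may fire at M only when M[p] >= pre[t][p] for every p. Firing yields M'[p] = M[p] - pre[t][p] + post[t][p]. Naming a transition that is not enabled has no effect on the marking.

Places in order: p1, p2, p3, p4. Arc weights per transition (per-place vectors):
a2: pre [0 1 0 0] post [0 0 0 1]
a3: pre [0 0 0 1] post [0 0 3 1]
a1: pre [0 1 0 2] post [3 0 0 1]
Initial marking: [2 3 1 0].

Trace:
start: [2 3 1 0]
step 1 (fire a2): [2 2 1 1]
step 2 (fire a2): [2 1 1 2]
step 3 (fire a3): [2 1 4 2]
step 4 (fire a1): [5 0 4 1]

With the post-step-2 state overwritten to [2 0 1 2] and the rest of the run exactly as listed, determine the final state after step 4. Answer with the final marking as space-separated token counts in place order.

2 0 4 2

state after step 2 := [2 0 1 2]
step 3 (fire a3): [2 0 4 2]
step 4 (fire a1): [2 0 4 2]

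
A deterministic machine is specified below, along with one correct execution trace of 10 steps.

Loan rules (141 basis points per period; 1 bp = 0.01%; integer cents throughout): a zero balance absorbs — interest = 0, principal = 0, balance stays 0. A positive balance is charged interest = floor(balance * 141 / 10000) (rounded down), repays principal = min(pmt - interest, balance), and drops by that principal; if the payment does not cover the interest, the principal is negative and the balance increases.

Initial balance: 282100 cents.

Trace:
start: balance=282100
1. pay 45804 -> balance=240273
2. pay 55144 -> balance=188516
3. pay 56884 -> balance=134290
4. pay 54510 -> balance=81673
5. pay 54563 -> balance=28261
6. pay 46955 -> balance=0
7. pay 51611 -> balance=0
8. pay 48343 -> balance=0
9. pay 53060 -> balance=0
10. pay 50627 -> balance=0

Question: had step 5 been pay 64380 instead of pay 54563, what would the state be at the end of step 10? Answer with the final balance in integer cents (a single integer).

(re-executing from step 5 with the substitution; state before step 5: balance=81673)
5. pay 64380 -> balance=18444
6. pay 46955 -> balance=0
7. pay 51611 -> balance=0
8. pay 48343 -> balance=0
9. pay 53060 -> balance=0
10. pay 50627 -> balance=0

0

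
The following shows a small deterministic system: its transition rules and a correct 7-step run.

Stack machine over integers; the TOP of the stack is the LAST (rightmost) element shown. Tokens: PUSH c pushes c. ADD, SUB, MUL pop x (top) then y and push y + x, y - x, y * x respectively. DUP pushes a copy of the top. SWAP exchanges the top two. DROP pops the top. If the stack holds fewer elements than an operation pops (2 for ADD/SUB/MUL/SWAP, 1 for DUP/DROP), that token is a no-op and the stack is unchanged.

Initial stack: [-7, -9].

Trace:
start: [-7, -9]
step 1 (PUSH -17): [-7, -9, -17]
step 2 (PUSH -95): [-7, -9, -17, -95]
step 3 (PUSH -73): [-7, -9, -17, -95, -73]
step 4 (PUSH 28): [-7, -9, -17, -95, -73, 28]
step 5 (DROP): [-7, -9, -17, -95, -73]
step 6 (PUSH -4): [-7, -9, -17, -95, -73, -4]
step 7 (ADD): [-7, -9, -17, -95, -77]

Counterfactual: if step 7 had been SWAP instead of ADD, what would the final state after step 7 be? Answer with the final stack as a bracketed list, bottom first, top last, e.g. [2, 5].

(re-executing from step 7 with the substitution; state before step 7: [-7, -9, -17, -95, -73, -4])
step 7 (SWAP): [-7, -9, -17, -95, -4, -73]

[-7, -9, -17, -95, -4, -73]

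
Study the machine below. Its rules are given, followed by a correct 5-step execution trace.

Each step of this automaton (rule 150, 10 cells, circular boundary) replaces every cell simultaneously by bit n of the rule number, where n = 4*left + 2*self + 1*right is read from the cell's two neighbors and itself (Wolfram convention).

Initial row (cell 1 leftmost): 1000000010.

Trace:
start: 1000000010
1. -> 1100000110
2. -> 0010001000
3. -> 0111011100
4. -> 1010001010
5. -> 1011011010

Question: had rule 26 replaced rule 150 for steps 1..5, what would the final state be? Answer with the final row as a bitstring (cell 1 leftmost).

(re-executing steps 1..5 under rule 26; state before step 1: 1000000010)
1. -> 0100000100
2. -> 1010001010
3. -> 0001010000
4. -> 0010001000
5. -> 0101010100

0101010100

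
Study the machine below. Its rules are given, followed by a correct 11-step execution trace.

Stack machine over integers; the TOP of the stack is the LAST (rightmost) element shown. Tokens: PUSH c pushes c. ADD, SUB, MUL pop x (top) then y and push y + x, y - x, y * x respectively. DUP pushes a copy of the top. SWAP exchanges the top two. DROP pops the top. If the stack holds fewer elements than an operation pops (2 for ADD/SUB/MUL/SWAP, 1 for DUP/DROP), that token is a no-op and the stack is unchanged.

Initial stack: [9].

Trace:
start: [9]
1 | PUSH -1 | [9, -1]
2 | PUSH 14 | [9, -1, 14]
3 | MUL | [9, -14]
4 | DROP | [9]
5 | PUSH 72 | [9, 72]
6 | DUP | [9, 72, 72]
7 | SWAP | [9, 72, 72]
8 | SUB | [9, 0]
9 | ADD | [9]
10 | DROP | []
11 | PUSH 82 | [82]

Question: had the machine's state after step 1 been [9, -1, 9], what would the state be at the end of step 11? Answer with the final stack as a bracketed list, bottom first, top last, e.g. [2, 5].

[9, 82]

state after step 1 := [9, -1, 9]
2 | PUSH 14 | [9, -1, 9, 14]
3 | MUL | [9, -1, 126]
4 | DROP | [9, -1]
5 | PUSH 72 | [9, -1, 72]
6 | DUP | [9, -1, 72, 72]
7 | SWAP | [9, -1, 72, 72]
8 | SUB | [9, -1, 0]
9 | ADD | [9, -1]
10 | DROP | [9]
11 | PUSH 82 | [9, 82]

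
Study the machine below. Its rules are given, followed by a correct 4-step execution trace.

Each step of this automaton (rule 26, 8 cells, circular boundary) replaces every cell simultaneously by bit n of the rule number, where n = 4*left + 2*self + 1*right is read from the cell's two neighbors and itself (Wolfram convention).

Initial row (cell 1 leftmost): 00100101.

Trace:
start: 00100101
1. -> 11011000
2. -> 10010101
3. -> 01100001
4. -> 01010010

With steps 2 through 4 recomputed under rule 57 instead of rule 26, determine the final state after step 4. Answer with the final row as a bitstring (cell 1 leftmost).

11011010

(re-executing steps 2..4 under rule 57; state before step 2: 11011000)
2. -> 10110110
3. -> 01101101
4. -> 11011010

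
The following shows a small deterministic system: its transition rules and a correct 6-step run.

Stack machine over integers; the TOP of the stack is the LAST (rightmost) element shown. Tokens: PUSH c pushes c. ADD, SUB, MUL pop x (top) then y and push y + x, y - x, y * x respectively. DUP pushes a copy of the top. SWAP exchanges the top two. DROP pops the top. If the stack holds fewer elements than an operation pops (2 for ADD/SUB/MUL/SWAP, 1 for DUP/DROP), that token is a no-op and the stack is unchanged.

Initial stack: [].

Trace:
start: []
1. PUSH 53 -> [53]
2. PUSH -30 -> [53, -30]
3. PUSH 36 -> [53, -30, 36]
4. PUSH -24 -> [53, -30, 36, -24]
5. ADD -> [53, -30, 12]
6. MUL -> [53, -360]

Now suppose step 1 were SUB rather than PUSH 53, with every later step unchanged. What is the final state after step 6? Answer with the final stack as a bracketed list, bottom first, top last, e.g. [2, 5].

(re-executing from step 1 with the substitution; state before step 1: [])
1. SUB -> []
2. PUSH -30 -> [-30]
3. PUSH 36 -> [-30, 36]
4. PUSH -24 -> [-30, 36, -24]
5. ADD -> [-30, 12]
6. MUL -> [-360]

[-360]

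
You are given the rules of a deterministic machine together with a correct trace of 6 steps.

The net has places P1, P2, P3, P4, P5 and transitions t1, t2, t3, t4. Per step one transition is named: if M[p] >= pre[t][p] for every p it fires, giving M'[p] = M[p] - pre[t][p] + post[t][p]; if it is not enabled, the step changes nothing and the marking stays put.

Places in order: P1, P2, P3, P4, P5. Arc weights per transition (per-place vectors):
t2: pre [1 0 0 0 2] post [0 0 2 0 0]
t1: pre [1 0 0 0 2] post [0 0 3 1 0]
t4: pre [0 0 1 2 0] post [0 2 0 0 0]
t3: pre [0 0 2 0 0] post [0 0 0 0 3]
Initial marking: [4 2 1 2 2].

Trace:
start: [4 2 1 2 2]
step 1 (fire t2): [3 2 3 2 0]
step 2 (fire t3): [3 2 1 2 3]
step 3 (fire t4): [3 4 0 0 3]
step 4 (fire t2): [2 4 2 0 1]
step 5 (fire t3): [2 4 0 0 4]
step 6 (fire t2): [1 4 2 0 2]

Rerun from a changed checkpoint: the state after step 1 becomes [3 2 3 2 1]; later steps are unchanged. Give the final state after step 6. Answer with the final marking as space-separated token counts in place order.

state after step 1 := [3 2 3 2 1]
step 2 (fire t3): [3 2 1 2 4]
step 3 (fire t4): [3 4 0 0 4]
step 4 (fire t2): [2 4 2 0 2]
step 5 (fire t3): [2 4 0 0 5]
step 6 (fire t2): [1 4 2 0 3]

1 4 2 0 3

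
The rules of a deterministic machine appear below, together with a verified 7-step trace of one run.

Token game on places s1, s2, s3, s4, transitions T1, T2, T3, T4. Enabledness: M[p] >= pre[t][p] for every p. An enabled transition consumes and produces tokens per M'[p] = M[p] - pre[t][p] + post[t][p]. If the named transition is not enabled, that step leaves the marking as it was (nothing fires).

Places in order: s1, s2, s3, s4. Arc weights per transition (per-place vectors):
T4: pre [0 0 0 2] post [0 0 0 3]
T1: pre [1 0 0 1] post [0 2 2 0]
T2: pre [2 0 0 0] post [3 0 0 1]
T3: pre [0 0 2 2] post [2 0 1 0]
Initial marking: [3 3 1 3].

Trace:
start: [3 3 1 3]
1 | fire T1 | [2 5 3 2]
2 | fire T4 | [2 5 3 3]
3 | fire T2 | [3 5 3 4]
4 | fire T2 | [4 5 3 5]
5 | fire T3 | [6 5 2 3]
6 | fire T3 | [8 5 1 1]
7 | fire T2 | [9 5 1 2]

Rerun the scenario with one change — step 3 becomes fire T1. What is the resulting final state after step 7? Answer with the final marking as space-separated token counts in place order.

(re-executing from step 3 with the substitution; state before step 3: [2 5 3 3])
3 | fire T1 | [1 7 5 2]
4 | fire T2 | [1 7 5 2]
5 | fire T3 | [3 7 4 0]
6 | fire T3 | [3 7 4 0]
7 | fire T2 | [4 7 4 1]

4 7 4 1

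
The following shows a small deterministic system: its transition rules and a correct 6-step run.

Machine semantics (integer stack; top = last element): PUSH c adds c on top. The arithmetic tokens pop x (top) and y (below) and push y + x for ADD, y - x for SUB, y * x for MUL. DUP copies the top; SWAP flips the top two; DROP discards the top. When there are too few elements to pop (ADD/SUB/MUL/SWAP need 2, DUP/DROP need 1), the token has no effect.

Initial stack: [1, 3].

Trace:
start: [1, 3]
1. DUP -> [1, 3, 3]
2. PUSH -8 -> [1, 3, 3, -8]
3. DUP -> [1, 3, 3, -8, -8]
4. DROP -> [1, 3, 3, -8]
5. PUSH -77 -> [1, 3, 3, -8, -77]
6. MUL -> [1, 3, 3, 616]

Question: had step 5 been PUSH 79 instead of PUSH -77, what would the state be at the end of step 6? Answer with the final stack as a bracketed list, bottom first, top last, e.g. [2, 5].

(re-executing from step 5 with the substitution; state before step 5: [1, 3, 3, -8])
5. PUSH 79 -> [1, 3, 3, -8, 79]
6. MUL -> [1, 3, 3, -632]

[1, 3, 3, -632]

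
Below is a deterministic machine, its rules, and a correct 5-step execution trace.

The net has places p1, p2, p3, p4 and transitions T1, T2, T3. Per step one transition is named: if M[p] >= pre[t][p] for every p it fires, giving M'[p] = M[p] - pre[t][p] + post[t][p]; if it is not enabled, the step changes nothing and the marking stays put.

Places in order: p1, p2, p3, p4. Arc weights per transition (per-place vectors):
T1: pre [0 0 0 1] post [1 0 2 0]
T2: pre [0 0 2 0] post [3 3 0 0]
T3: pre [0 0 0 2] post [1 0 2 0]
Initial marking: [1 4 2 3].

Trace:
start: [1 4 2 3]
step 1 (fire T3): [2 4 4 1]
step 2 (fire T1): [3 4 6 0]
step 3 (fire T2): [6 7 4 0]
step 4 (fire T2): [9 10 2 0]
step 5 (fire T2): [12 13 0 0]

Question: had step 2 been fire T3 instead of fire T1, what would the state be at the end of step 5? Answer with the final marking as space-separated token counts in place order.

8 10 0 1

(re-executing from step 2 with the substitution; state before step 2: [2 4 4 1])
step 2 (fire T3): [2 4 4 1]
step 3 (fire T2): [5 7 2 1]
step 4 (fire T2): [8 10 0 1]
step 5 (fire T2): [8 10 0 1]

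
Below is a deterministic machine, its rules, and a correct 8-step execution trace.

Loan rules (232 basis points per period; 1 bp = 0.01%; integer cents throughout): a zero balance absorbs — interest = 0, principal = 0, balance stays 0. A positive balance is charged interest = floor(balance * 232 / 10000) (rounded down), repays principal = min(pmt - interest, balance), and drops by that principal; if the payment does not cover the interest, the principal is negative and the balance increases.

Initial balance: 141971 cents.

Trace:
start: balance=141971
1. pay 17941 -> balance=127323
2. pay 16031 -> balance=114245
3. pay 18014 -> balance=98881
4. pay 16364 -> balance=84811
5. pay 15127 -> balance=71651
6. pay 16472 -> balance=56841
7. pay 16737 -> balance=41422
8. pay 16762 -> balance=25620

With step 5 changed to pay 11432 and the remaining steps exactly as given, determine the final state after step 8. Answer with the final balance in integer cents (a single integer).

29579

(re-executing from step 5 with the substitution; state before step 5: balance=84811)
5. pay 11432 -> balance=75346
6. pay 16472 -> balance=60622
7. pay 16737 -> balance=45291
8. pay 16762 -> balance=29579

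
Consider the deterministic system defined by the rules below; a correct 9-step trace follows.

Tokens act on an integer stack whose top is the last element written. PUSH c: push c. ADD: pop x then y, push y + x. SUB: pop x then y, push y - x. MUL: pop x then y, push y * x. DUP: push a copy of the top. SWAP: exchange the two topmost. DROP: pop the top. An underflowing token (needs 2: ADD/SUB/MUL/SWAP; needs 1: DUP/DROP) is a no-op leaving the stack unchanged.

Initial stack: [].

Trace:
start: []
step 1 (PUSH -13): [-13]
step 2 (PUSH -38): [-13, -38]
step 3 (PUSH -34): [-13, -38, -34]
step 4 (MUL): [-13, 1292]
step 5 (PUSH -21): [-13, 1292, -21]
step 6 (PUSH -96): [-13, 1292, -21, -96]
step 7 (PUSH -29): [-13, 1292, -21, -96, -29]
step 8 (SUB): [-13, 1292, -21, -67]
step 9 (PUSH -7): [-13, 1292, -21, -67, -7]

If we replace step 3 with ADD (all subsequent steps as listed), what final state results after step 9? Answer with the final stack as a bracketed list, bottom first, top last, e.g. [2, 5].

(re-executing from step 3 with the substitution; state before step 3: [-13, -38])
step 3 (ADD): [-51]
step 4 (MUL): [-51]
step 5 (PUSH -21): [-51, -21]
step 6 (PUSH -96): [-51, -21, -96]
step 7 (PUSH -29): [-51, -21, -96, -29]
step 8 (SUB): [-51, -21, -67]
step 9 (PUSH -7): [-51, -21, -67, -7]

[-51, -21, -67, -7]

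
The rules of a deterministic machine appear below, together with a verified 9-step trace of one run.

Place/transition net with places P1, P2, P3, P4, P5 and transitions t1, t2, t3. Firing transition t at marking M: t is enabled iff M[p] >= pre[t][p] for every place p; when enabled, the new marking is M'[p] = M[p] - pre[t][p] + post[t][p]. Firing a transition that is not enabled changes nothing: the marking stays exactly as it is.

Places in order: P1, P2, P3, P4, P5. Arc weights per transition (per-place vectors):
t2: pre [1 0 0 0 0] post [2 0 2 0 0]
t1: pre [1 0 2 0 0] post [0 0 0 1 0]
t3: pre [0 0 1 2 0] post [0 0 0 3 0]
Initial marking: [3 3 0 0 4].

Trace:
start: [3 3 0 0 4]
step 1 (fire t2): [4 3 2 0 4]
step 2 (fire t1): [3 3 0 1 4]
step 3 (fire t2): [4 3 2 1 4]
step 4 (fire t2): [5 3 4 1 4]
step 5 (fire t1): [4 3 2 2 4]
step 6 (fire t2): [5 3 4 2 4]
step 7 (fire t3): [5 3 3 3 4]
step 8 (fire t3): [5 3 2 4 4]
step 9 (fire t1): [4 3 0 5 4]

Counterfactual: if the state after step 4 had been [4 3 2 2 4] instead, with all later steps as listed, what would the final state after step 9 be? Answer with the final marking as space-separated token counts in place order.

4 3 0 5 4

state after step 4 := [4 3 2 2 4]
step 5 (fire t1): [3 3 0 3 4]
step 6 (fire t2): [4 3 2 3 4]
step 7 (fire t3): [4 3 1 4 4]
step 8 (fire t3): [4 3 0 5 4]
step 9 (fire t1): [4 3 0 5 4]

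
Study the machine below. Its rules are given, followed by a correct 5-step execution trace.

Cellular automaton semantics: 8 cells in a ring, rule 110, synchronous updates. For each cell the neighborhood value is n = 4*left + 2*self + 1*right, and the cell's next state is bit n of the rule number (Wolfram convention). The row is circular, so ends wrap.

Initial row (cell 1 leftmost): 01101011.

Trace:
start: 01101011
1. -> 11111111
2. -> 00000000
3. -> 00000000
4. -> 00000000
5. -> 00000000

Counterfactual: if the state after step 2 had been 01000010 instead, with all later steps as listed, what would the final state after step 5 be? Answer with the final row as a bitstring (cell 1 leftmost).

01011000

state after step 2 := 01000010
3. -> 11000110
4. -> 11001111
5. -> 01011000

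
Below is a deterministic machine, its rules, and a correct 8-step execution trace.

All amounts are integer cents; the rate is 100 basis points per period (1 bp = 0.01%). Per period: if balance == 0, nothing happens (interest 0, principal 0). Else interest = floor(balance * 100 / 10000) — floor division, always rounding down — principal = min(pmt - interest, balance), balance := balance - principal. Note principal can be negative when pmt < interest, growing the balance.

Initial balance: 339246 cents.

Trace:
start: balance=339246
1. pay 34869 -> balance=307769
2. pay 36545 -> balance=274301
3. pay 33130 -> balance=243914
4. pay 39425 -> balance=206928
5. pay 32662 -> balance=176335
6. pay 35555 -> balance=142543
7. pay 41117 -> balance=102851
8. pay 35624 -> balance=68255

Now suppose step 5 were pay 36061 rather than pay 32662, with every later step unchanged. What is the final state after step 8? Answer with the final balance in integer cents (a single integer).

64753

(re-executing from step 5 with the substitution; state before step 5: balance=206928)
5. pay 36061 -> balance=172936
6. pay 35555 -> balance=139110
7. pay 41117 -> balance=99384
8. pay 35624 -> balance=64753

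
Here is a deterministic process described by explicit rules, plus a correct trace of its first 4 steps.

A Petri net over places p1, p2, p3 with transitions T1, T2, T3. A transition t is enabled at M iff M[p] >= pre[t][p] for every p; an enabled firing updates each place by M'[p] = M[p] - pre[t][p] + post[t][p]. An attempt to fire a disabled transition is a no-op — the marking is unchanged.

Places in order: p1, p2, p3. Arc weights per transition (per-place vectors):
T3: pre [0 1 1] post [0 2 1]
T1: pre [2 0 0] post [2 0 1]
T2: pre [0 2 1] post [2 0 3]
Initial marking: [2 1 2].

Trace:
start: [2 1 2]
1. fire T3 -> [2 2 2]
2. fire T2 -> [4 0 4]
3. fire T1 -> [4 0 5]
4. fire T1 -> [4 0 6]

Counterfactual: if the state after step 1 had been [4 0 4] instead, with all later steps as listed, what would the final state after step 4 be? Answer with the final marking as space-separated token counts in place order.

4 0 6

state after step 1 := [4 0 4]
2. fire T2 -> [4 0 4]
3. fire T1 -> [4 0 5]
4. fire T1 -> [4 0 6]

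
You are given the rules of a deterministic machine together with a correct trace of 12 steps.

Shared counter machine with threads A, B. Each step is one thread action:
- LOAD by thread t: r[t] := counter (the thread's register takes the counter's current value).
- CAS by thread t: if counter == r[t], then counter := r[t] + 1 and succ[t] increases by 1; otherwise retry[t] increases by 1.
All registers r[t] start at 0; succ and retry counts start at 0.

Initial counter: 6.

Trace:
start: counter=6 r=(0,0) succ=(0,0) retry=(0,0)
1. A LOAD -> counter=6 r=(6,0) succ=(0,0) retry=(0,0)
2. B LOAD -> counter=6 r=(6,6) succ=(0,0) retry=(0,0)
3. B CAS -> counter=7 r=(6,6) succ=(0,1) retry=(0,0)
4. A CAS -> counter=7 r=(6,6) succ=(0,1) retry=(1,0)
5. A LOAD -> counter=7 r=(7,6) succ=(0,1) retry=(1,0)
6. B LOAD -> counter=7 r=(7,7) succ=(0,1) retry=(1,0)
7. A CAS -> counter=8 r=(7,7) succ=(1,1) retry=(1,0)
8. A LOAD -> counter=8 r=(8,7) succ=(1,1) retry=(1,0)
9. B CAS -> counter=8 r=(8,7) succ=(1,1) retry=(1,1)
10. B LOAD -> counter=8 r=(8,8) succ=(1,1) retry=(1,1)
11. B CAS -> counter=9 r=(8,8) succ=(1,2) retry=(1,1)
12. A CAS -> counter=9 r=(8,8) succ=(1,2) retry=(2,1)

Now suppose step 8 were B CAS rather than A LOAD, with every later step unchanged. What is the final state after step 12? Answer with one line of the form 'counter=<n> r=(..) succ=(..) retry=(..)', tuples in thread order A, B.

(re-executing from step 8 with the substitution; state before step 8: counter=8 r=(7,7) succ=(1,1) retry=(1,0))
8. B CAS -> counter=8 r=(7,7) succ=(1,1) retry=(1,1)
9. B CAS -> counter=8 r=(7,7) succ=(1,1) retry=(1,2)
10. B LOAD -> counter=8 r=(7,8) succ=(1,1) retry=(1,2)
11. B CAS -> counter=9 r=(7,8) succ=(1,2) retry=(1,2)
12. A CAS -> counter=9 r=(7,8) succ=(1,2) retry=(2,2)

counter=9 r=(7,8) succ=(1,2) retry=(2,2)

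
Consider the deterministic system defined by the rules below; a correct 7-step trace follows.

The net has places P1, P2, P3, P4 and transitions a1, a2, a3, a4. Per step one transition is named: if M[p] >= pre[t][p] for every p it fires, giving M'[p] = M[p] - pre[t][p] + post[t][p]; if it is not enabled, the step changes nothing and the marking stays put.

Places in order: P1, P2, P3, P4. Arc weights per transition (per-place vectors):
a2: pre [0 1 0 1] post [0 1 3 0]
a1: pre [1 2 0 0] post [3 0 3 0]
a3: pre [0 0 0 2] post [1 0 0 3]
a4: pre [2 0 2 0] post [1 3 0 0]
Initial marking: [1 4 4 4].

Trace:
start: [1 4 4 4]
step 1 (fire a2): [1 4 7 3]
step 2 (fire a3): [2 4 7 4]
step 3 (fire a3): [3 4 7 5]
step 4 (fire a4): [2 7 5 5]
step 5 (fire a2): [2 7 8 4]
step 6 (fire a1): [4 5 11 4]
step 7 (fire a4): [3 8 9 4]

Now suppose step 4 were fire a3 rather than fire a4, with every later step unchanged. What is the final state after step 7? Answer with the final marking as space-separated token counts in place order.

5 5 11 5

(re-executing from step 4 with the substitution; state before step 4: [3 4 7 5])
step 4 (fire a3): [4 4 7 6]
step 5 (fire a2): [4 4 10 5]
step 6 (fire a1): [6 2 13 5]
step 7 (fire a4): [5 5 11 5]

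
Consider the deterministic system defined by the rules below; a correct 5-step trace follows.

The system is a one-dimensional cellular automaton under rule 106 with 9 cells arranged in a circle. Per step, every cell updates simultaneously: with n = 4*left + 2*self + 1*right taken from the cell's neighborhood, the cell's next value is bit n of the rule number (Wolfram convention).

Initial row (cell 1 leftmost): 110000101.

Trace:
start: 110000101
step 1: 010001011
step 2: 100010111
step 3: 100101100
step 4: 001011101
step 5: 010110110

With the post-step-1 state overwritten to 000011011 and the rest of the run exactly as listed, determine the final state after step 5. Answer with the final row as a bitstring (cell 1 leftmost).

state after step 1 := 000011011
step 2: 000111111
step 3: 001100001
step 4: 011100010
step 5: 110100100

110100100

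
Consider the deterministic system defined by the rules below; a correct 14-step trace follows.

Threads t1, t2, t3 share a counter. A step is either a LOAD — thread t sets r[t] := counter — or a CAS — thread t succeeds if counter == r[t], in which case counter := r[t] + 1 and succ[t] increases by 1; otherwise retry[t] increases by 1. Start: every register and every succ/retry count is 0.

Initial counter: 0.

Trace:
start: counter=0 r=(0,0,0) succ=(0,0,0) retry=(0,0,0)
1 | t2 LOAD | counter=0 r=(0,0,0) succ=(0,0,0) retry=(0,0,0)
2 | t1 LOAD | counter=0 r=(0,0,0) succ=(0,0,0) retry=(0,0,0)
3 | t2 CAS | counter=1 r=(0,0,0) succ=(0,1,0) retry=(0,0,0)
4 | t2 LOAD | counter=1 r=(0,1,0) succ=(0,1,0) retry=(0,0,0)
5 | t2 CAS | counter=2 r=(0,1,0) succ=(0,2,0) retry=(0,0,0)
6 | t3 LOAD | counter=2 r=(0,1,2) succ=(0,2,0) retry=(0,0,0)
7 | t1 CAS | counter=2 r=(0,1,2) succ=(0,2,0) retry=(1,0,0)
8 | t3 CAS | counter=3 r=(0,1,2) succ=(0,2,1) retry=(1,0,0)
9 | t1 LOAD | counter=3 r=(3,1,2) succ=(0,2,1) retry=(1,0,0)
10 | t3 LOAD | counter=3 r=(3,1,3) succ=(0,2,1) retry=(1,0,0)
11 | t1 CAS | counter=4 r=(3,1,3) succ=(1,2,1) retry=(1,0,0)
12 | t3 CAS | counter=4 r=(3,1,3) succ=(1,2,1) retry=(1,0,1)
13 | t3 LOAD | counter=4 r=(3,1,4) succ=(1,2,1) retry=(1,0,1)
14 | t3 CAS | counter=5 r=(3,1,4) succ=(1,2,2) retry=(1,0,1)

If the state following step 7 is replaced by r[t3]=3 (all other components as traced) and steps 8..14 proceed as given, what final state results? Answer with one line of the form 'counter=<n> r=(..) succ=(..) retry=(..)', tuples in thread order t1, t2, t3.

state after step 7 := counter=2 r=(0,1,3) succ=(0,2,0) retry=(1,0,0)
8 | t3 CAS | counter=2 r=(0,1,3) succ=(0,2,0) retry=(1,0,1)
9 | t1 LOAD | counter=2 r=(2,1,3) succ=(0,2,0) retry=(1,0,1)
10 | t3 LOAD | counter=2 r=(2,1,2) succ=(0,2,0) retry=(1,0,1)
11 | t1 CAS | counter=3 r=(2,1,2) succ=(1,2,0) retry=(1,0,1)
12 | t3 CAS | counter=3 r=(2,1,2) succ=(1,2,0) retry=(1,0,2)
13 | t3 LOAD | counter=3 r=(2,1,3) succ=(1,2,0) retry=(1,0,2)
14 | t3 CAS | counter=4 r=(2,1,3) succ=(1,2,1) retry=(1,0,2)

counter=4 r=(2,1,3) succ=(1,2,1) retry=(1,0,2)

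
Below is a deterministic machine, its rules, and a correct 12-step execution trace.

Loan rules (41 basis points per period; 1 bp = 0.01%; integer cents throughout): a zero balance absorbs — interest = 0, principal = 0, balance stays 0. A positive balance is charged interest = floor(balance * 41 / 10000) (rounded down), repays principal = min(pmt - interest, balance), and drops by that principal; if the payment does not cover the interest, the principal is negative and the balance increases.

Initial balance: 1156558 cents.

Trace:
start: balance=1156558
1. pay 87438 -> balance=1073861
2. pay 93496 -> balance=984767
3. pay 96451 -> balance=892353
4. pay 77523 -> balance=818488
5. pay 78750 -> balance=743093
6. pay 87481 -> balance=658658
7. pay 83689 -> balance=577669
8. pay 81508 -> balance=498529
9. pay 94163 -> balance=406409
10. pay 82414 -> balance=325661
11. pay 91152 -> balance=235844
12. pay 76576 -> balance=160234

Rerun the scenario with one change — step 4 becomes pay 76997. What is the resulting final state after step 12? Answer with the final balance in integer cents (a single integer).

160778

(re-executing from step 4 with the substitution; state before step 4: balance=892353)
4. pay 76997 -> balance=819014
5. pay 78750 -> balance=743621
6. pay 87481 -> balance=659188
7. pay 83689 -> balance=578201
8. pay 81508 -> balance=499063
9. pay 94163 -> balance=406946
10. pay 82414 -> balance=326200
11. pay 91152 -> balance=236385
12. pay 76576 -> balance=160778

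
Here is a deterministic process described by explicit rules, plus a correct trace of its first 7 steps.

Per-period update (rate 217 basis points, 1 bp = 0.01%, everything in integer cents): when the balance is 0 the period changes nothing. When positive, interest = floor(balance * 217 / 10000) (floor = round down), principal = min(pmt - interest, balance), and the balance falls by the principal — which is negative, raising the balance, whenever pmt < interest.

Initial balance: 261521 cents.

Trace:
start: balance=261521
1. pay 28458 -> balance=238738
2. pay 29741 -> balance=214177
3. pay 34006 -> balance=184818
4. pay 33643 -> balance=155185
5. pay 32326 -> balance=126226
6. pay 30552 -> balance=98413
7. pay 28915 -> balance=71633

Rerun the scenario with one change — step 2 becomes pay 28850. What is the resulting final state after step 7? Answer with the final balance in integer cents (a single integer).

(re-executing from step 2 with the substitution; state before step 2: balance=238738)
2. pay 28850 -> balance=215068
3. pay 34006 -> balance=185728
4. pay 33643 -> balance=156115
5. pay 32326 -> balance=127176
6. pay 30552 -> balance=99383
7. pay 28915 -> balance=72624

72624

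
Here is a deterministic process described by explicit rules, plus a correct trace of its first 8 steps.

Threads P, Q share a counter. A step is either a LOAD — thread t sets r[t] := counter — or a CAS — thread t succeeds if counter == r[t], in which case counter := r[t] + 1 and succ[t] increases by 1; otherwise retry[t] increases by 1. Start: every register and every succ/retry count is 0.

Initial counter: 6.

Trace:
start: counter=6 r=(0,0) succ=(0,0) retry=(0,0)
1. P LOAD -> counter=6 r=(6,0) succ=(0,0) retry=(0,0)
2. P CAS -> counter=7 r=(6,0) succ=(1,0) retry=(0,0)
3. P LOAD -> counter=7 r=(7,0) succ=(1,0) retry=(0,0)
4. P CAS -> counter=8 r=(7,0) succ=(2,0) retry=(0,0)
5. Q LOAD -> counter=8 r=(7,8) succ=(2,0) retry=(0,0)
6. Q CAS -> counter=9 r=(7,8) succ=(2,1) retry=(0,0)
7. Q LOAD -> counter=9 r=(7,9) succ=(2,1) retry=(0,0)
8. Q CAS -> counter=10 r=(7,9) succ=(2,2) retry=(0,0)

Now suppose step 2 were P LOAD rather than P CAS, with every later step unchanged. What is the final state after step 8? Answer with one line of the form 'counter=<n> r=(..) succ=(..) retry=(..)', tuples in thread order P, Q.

counter=9 r=(6,8) succ=(1,2) retry=(0,0)

(re-executing from step 2 with the substitution; state before step 2: counter=6 r=(6,0) succ=(0,0) retry=(0,0))
2. P LOAD -> counter=6 r=(6,0) succ=(0,0) retry=(0,0)
3. P LOAD -> counter=6 r=(6,0) succ=(0,0) retry=(0,0)
4. P CAS -> counter=7 r=(6,0) succ=(1,0) retry=(0,0)
5. Q LOAD -> counter=7 r=(6,7) succ=(1,0) retry=(0,0)
6. Q CAS -> counter=8 r=(6,7) succ=(1,1) retry=(0,0)
7. Q LOAD -> counter=8 r=(6,8) succ=(1,1) retry=(0,0)
8. Q CAS -> counter=9 r=(6,8) succ=(1,2) retry=(0,0)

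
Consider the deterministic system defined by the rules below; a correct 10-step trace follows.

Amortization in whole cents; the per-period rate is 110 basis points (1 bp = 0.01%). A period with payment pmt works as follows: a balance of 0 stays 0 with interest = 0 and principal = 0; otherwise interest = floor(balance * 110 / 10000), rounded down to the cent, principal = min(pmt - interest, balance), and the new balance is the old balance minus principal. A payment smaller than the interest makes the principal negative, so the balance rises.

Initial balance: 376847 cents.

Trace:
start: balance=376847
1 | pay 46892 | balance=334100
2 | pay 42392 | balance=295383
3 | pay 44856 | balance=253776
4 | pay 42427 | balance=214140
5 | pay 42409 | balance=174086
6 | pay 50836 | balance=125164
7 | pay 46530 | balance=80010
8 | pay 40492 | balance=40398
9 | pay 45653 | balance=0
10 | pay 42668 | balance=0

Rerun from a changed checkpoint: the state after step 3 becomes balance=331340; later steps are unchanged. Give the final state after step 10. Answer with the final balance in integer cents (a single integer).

36206

state after step 3 := balance=331340
4 | pay 42427 | balance=292557
5 | pay 42409 | balance=253366
6 | pay 50836 | balance=205317
7 | pay 46530 | balance=161045
8 | pay 40492 | balance=122324
9 | pay 45653 | balance=78016
10 | pay 42668 | balance=36206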